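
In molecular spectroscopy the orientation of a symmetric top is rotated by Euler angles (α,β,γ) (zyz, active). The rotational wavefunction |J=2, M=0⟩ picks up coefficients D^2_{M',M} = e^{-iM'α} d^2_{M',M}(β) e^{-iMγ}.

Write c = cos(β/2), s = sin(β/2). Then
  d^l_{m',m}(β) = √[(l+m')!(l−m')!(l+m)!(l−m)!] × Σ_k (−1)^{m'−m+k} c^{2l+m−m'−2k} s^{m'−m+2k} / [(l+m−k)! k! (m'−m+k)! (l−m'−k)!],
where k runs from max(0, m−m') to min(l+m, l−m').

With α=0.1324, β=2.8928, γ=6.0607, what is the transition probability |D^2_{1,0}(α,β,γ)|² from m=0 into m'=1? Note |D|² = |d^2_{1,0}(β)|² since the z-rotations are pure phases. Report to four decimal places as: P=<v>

D^2_{1,0}(0.1324,2.8928,6.0607) = e^{-i·1·0.1324}·d^2_{1,0}(2.8928)·e^{-i·0·6.0607}. Compute d first:
With c≡cos(β/2)=0.124076 and s≡sin(β/2)=0.992273, N=[6·1·2·2]^{1/2}=4.898979
The bounds max(0,m−m')=0 and min(l+m,l−m')=1 give 2 terms
  k=0: (−1)^1·4.8990/(2)·0.1241^3·0.9923^1 = -0.004643
  k=1: (−1)^2·4.8990/(2)·0.1241^1·0.9923^3 = +0.296931
d^2_{1,0}(2.8928) = -0.004643 +0.296931 = +0.292288
|D^2_{1,0}|² = |d^2_{1,0}(β)|² = (+0.292288)² = 0.085433 (the z-rotation phases have unit modulus)

P=0.0854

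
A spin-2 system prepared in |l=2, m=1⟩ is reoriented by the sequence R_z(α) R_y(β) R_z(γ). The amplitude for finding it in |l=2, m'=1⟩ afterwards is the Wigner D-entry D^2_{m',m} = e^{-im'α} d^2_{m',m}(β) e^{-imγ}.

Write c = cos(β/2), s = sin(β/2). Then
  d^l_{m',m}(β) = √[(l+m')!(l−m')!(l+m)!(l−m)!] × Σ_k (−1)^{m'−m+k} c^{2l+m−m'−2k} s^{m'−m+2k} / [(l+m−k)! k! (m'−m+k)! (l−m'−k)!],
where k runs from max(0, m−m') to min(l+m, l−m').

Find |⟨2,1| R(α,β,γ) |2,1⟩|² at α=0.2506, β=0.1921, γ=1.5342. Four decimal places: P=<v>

Split into d^2_{1,1}(β=0.1921) × two z-phases.
With c≡cos(β/2)=0.995391 and s≡sin(β/2)=0.095902, N=[6·1·6·1]^{1/2}=6.000000
Admissible k: 0..1 (factorial args all ≥0)
  k=0: (−1)^0·6.0000/(6)·0.9954^4·0.0959^0 = +0.981690
  k=1: (−1)^1·6.0000/(2)·0.9954^2·0.0959^2 = -0.027338
d^2_{1,1}(0.1921) = +0.981690 -0.027338 = +0.954352
|D^2_{1,1}|² = |d^2_{1,1}(β)|² = (+0.954352)² = 0.910788 (the z-rotation phases have unit modulus)

P=0.9108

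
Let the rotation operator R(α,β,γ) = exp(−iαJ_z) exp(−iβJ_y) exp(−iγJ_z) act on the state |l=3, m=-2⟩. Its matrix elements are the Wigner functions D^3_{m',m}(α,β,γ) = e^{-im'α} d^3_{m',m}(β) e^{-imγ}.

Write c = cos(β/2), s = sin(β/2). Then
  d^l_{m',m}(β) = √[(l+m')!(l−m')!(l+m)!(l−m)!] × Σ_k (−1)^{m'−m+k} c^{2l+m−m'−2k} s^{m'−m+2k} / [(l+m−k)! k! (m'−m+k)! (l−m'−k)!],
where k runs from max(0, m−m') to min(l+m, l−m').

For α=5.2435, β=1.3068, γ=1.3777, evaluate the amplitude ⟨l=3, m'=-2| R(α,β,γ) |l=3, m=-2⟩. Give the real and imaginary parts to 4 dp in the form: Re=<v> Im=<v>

First d^3_{-2,-2}(β=1.3068), then the phase factors e^{-i(-2)α} and e^{-i(-2)γ}:
With c≡cos(β/2)=0.794022 and s≡sin(β/2)=0.607890, N=[1·120·1·120]^{1/2}=120.000000
k∈{0,1} keeps every argument non-negative
  k=0: (−1)^0·120.0000/(120)·0.7940^6·0.6079^0 = +0.250607
  k=1: (−1)^1·120.0000/(24)·0.7940^4·0.6079^2 = -0.734427
d^3_{-2,-2}(1.3068) = +0.250607 -0.734427 = -0.483820
Phases: e^{-i·(-2)·5.2435}=-0.486932-0.873440i, e^{-i·(-2)·1.3777}=-0.926350+0.376664i ⇒ D=-0.377410-0.302726i

Re=-0.3774 Im=-0.3027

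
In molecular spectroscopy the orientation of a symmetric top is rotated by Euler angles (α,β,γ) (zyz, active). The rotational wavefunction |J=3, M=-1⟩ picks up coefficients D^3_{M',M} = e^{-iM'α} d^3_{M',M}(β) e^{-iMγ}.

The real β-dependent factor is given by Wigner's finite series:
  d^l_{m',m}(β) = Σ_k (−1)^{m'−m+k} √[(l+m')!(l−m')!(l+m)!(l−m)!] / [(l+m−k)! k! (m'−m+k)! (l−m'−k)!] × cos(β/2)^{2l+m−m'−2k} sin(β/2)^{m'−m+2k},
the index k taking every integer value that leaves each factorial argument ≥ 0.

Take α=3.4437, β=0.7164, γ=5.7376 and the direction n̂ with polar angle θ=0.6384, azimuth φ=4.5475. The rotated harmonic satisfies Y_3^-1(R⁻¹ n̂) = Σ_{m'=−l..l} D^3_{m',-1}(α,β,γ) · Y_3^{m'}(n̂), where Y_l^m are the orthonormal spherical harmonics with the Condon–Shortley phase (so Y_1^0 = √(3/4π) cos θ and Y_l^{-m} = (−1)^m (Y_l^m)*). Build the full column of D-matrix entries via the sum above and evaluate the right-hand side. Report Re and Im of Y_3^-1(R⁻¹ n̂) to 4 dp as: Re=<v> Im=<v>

Re=-0.3681 Im=-0.1902

Need the full column D^3_{m',-1} for m'=−3..3 at α=3.4437, β=0.7164, γ=5.7376.
cos(β/2)=0.936529, sin(β/2)=0.350589
d^3_{-3,-1}: single k=2 term ⇒ +0.366208;  D = -0.342638-0.129258i
d^3_{-2,-1}: k∈[1..2] ⇒ +0.798740 -0.223867 = +0.574873;  D = +0.573886+0.033685i
d^3_{-1,-1}: k∈[0..2] ⇒ +0.674728 -0.756436 +0.079504 = -0.002205;  D = +0.002140-0.000532i
d^3_{0,-1}: k∈[0..2] ⇒ -0.874976 +0.367850 -0.017183 = -0.524309;  D = -0.448191+0.272073i
d^3_{1,-1}: k∈[0..2] ⇒ +0.567327 -0.106005 +0.001857 = +0.463179;  D = -0.306493+0.347271i
d^3_{2,-1}: k∈[0..1] ⇒ -0.223867 +0.015686 = -0.208181;  D = -0.085077+0.190003i
d^3_{3,-1}: single k=0 term ⇒ +0.051319;  D = -0.006087+0.050957i
Y_3^{m'}(θ=0.6384,φ=4.5475) and Σ D·Y over m':
  (-0.3426-0.1293i)·(+0.0419-0.0777i)  (+0.5739+0.0337i)·(-0.2757-0.0944i)  (+0.0021-0.0005i)·(-0.0703+0.4226i)  (-0.4482+0.2721i)·(+0.0673+0.0000i)  (-0.3065+0.3473i)·(+0.0703+0.4226i)  (-0.0851+0.1900i)·(-0.2757+0.0944i)  (-0.0061+0.0510i)·(-0.0419-0.0777i)
Y_3^-1(R⁻¹ n̂) = -0.368104-0.190185i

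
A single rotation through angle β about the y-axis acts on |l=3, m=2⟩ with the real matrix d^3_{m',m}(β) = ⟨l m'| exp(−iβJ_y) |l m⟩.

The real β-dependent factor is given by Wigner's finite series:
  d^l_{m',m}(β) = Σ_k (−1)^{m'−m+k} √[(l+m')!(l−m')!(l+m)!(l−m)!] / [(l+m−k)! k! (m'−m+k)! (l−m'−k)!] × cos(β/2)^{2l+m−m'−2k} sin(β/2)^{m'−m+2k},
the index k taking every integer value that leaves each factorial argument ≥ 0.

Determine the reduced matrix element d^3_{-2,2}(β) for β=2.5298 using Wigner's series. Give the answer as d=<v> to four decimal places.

d=-0.3769

d^3_{-2,2}(β=2.5298) via Wigner's sum:
Half-angle: c=0.301148, s=0.953577. N=√(1·120·120·1)=120.000000
k∈{4,5} keeps every argument non-negative
  k=4: (−1)^0·120.0000/(24)·0.3011^2·0.9536^4 = +0.374933
  k=5: (−1)^1·120.0000/(120)·0.3011^0·0.9536^6 = -0.751858
d^3_{-2,2}(2.5298) = +0.374933 -0.751858 = -0.376925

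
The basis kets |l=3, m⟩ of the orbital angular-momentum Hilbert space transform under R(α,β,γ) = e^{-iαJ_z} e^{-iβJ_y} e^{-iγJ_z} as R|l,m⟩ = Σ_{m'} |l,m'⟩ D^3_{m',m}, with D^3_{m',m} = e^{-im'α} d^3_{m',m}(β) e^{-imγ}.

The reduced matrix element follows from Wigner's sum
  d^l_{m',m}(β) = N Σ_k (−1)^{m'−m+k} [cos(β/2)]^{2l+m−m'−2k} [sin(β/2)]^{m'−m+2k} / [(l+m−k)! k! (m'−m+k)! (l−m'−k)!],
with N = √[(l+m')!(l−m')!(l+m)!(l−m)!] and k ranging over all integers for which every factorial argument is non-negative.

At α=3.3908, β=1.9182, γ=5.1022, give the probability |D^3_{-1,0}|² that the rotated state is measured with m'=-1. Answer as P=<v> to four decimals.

P=0.0293

D^3_{-1,0}(3.3908,1.9182,5.1022) = e^{-i·-1·3.3908}·d^3_{-1,0}(1.9182)·e^{-i·0·5.1022}. Compute d first:
c=cos(1.9182/2)=0.574257, s=sin(1.9182/2)=0.818675; N=√[2·24·6·6]=41.569219
Admissible k: 1..3 (factorial args all ≥0)
  k=1: (−1)^0·41.5692/(12)·0.5743^5·0.8187^1 = +0.177106
  k=2: (−1)^1·41.5692/(4)·0.5743^3·0.8187^3 = -1.079855
  k=3: (−1)^2·41.5692/(12)·0.5743^1·0.8187^5 = +0.731568
d^3_{-1,0}(1.9182) = +0.177106 -1.079855 +0.731568 = -0.171181
|D^3_{-1,0}|² = |d^3_{-1,0}(β)|² = (-0.171181)² = 0.029303 (the z-rotation phases have unit modulus)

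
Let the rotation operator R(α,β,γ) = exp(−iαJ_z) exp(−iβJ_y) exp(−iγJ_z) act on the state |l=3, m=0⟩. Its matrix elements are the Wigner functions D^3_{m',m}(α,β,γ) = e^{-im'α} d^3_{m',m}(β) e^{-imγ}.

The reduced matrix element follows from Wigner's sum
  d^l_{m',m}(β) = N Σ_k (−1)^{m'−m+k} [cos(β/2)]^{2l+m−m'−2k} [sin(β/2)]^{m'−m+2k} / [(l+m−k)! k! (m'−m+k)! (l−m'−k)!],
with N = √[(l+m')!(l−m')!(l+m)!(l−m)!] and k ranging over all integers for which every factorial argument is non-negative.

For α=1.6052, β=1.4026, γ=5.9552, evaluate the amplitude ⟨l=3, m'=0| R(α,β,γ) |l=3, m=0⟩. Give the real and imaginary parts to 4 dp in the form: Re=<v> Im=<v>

First d^3_{0,0}(β=1.4026), then the phase factors e^{-i(0)α} and e^{-i(0)γ}:
c=cos(1.4026/2)=0.764004, s=sin(1.4026/2)=0.645211; N=√[6·6·6·6]=36.000000
k∈{0,1,2,3} keeps every argument non-negative
  k=0: (−1)^0·36.0000/(36)·0.7640^6·0.6452^0 = +0.198872
  k=1: (−1)^1·36.0000/(4)·0.7640^4·0.6452^2 = -1.276525
  k=2: (−1)^2·36.0000/(4)·0.7640^2·0.6452^4 = +0.910421
  k=3: (−1)^3·36.0000/(36)·0.7640^0·0.6452^6 = -0.072146
d^3_{0,0}(1.4026) = +0.198872 -1.276525 +0.910421 -0.072146 = -0.239378
D = (+1.000000+0.000000i)·(-0.239378)·(+1.000000+0.000000i) = -0.239378+0.000000i

Re=-0.2394 Im=0.0000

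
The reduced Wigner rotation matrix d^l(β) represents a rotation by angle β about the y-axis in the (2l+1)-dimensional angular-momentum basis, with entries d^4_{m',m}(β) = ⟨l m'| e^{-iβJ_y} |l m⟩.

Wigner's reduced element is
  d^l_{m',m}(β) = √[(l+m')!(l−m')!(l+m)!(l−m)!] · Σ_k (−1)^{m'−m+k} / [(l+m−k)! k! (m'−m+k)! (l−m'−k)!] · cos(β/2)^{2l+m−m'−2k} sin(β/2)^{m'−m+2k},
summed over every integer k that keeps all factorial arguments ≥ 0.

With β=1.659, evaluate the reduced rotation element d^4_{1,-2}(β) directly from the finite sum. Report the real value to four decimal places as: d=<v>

d=0.2889

d^4_{1,-2}(β=1.659) via Wigner's sum:
With c≡cos(β/2)=0.675245 and s≡sin(β/2)=0.737594, N=[120·6·2·720]^{1/2}=1018.233765
The bounds max(0,m−m')=0 and min(l+m,l−m')=2 give 3 terms
  k=0: (−1)^3·1018.2338/(72)·0.6752^5·0.7376^3 = -0.796659
  k=1: (−1)^4·1018.2338/(48)·0.6752^3·0.7376^5 = +1.425857
  k=2: (−1)^5·1018.2338/(240)·0.6752^1·0.7376^7 = -0.340266
d^4_{1,-2}(1.659) = -0.796659 +1.425857 -0.340266 = +0.288932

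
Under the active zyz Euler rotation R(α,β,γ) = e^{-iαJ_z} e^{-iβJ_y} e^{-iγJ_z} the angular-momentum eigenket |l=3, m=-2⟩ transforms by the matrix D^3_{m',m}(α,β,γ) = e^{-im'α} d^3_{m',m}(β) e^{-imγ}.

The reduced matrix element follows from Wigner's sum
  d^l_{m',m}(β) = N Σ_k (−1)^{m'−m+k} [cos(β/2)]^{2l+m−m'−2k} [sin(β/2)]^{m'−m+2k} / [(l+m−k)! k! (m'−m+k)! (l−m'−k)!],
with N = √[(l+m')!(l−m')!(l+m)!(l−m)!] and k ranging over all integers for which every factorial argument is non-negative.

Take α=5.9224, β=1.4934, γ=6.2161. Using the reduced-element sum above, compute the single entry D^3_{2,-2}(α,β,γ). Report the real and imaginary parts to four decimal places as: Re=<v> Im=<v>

Re=0.3954 Im=0.2633

Split into d^3_{2,-2}(β=1.4934) × two z-phases.
c=cos(1.4934/2)=0.733934, s=sin(1.4934/2)=0.679220; N=√[120·1·1·120]=120.000000
The bounds max(0,m−m')=0 and min(l+m,l−m')=1 give 2 terms
  k=0: (−1)^4·120.0000/(24)·0.7339^2·0.6792^4 = +0.573228
  k=1: (−1)^5·120.0000/(120)·0.7339^0·0.6792^6 = -0.098189
d^3_{2,-2}(1.4934) = +0.573228 -0.098189 = +0.475039
D = (+0.750769+0.660565i)·(+0.475039)·(+0.991013-0.133768i) = +0.395415+0.263266i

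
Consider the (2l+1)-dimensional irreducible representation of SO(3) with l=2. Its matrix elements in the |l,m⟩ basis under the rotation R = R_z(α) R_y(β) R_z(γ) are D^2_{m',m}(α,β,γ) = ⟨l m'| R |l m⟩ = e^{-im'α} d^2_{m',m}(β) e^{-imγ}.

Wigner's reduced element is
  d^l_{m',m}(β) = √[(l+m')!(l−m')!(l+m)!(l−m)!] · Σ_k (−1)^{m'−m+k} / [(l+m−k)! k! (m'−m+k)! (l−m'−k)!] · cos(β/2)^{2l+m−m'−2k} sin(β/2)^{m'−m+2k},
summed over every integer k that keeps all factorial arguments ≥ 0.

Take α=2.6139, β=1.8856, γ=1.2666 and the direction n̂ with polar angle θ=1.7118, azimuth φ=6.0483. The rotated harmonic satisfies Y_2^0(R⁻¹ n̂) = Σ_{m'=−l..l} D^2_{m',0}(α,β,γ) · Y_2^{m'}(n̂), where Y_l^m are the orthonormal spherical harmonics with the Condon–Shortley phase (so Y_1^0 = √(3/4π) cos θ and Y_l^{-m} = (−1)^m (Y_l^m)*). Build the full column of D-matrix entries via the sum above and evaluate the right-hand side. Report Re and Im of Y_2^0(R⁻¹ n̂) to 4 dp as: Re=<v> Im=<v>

Need the full column D^2_{m',0} for m'=−2..2 at α=2.6139, β=1.8856, γ=1.2666.
cos(β/2)=0.587525, sin(β/2)=0.809206
d^2_{-2,0}: single k=2 term ⇒ +0.553664;  D = +0.272897-0.481738i
d^2_{-1,0}: k∈[1..2] ⇒ +0.401988 -0.762570 = -0.360582;  D = +0.311532-0.181568i
d^2_{0,0}: k∈[0..2] ⇒ +0.119153 -0.904129 +0.428783 = -0.356194;  D = -0.356194+0.000000i
d^2_{1,0}: k∈[0..1] ⇒ -0.401988 +0.762570 = +0.360582;  D = -0.311532-0.181568i
d^2_{2,0}: single k=0 term ⇒ +0.553664;  D = +0.272897+0.481738i
Y_2^{m'}(θ=1.7118,φ=6.0483) and Σ D·Y over m':
  (+0.2729-0.4817i)·(+0.3376+0.1714i)  (+0.3115-0.1816i)·(-0.1045-0.0250i)  (-0.3562+0.0000i)·(-0.2967+0.0000i)  (-0.3115-0.1816i)·(+0.1045-0.0250i)  (+0.2729+0.4817i)·(+0.3376-0.1714i)
Y_2^0(R⁻¹ n̂) = +0.380883+0.000000i

Re=0.3809 Im=0.0000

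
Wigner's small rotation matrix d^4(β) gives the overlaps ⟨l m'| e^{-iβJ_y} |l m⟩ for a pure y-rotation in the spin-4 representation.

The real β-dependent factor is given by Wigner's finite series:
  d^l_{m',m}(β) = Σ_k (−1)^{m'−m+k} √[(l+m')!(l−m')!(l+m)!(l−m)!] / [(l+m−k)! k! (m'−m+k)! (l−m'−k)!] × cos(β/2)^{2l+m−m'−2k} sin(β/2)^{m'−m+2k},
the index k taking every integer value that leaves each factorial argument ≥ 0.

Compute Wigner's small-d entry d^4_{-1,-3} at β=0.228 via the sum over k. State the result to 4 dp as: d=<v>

d=0.0966

d^4_{-1,-3}(β=0.228) via Wigner's sum:
With c≡cos(β/2)=0.993509 and s≡sin(β/2)=0.113753, N=[6·120·1·5040]^{1/2}=1904.940944
Admissible k: 0..1 (factorial args all ≥0)
  k=0: (−1)^2·1904.9409/(240)·0.9935^6·0.1138^2 = +0.098771
  k=1: (−1)^3·1904.9409/(144)·0.9935^4·0.1138^4 = -0.002158
d^4_{-1,-3}(0.228) = +0.098771 -0.002158 = +0.096613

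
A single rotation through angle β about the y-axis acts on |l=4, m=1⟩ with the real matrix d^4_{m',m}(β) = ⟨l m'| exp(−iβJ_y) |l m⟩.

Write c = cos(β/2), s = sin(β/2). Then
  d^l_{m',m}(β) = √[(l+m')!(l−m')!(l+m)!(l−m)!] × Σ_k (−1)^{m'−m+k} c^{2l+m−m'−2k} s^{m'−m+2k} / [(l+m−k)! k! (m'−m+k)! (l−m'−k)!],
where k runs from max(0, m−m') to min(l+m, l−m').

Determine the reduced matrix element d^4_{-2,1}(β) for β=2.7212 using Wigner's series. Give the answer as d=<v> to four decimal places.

d^4_{-2,1}(β=2.7212) via Wigner's sum:
Half-angle: c=0.208652, s=0.977990. N=√(2·720·120·6)=1018.233765
Admissible k: 3..5 (factorial args all ≥0)
  k=3: (−1)^0·1018.2338/(72)·0.2087^5·0.9780^3 = +0.005232
  k=4: (−1)^1·1018.2338/(48)·0.2087^3·0.9780^5 = -0.172403
  k=5: (−1)^2·1018.2338/(240)·0.2087^1·0.9780^7 = +0.757529
d^4_{-2,1}(2.7212) = +0.005232 -0.172403 +0.757529 = +0.590358

d=0.5904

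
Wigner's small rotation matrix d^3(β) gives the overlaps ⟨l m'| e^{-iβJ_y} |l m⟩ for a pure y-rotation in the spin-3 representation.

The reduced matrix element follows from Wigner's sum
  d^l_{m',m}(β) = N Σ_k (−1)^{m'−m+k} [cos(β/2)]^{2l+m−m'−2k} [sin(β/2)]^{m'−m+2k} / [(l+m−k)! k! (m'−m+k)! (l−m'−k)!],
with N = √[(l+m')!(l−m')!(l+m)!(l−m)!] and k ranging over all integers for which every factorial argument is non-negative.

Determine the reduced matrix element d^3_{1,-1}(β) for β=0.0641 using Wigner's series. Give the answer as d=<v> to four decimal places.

d=0.0061

d^3_{1,-1}(β=0.0641) via Wigner's sum:
Half-angle: c=0.999486, s=0.032045. N=√(24·2·2·24)=48.000000
The bounds max(0,m−m')=0 and min(l+m,l−m')=2 give 3 terms
  k=0: (−1)^2·48.0000/(8)·0.9995^4·0.0320^2 = +0.006148
  k=1: (−1)^3·48.0000/(6)·0.9995^2·0.0320^4 = -0.000008
  k=2: (−1)^4·48.0000/(48)·0.9995^0·0.0320^6 = +0.000000
d^3_{1,-1}(0.0641) = +0.006148 -0.000008 +0.000000 = +0.006140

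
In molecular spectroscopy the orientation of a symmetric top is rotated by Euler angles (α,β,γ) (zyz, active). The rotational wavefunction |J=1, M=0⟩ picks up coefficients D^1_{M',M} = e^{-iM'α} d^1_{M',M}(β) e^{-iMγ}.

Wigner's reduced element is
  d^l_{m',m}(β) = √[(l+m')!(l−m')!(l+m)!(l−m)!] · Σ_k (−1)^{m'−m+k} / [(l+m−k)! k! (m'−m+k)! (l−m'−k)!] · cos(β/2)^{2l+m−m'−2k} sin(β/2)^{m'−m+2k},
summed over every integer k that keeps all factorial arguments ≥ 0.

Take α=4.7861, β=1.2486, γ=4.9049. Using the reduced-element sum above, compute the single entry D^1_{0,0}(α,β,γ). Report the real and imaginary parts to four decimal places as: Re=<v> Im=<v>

D^1_{0,0}(4.7861,1.2486,4.9049) = e^{-i·0·4.7861}·d^1_{0,0}(1.2486)·e^{-i·0·4.9049}. Compute d first:
Half-angle: c=0.811372, s=0.584529. N=√(1·1·1·1)=1.000000
k∈{0,1} keeps every argument non-negative
  k=0: (−1)^0·1.0000/(1)·0.8114^2·0.5845^0 = +0.658325
  k=1: (−1)^1·1.0000/(1)·0.8114^0·0.5845^2 = -0.341675
d^1_{0,0}(1.2486) = +0.658325 -0.341675 = +0.316651
D = (+1.000000+0.000000i)·(+0.316651)·(+1.000000+0.000000i) = +0.316651+0.000000i

Re=0.3167 Im=0.0000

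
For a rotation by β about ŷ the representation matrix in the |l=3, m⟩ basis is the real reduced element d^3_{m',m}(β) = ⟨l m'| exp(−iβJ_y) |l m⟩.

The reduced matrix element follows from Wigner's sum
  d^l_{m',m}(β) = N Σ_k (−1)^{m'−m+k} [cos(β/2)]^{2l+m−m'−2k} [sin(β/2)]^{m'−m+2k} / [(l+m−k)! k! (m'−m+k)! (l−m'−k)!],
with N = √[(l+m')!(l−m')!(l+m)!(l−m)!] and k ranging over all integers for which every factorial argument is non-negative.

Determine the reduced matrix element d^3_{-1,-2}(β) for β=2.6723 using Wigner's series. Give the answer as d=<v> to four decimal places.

d=0.0710

d^3_{-1,-2}(β=2.6723) via Wigner's sum:
c=cos(2.6723/2)=0.232499, s=sin(2.6723/2)=0.972597; N=√[2·24·1·120]=75.894664
k∈{0,1} keeps every argument non-negative
  k=0: (−1)^1·75.8947/(24)·0.2325^5·0.9726^1 = -0.002089
  k=1: (−1)^2·75.8947/(12)·0.2325^3·0.9726^3 = +0.073129
d^3_{-1,-2}(2.6723) = -0.002089 +0.073129 = +0.071040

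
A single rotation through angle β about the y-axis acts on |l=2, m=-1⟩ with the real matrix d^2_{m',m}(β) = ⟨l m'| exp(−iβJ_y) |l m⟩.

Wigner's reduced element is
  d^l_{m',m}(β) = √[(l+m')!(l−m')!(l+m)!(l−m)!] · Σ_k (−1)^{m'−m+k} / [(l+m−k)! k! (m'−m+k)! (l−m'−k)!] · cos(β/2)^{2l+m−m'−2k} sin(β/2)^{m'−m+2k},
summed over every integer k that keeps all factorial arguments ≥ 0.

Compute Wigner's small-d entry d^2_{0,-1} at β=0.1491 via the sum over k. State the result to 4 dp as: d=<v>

d^2_{0,-1}(β=0.1491) via Wigner's sum:
With c≡cos(β/2)=0.997222 and s≡sin(β/2)=0.074481, N=[2·2·1·6]^{1/2}=4.898979
The bounds max(0,m−m')=0 and min(l+m,l−m')=1 give 2 terms
  k=0: (−1)^1·4.8990/(2)·0.9972^3·0.0745^1 = -0.180924
  k=1: (−1)^2·4.8990/(2)·0.9972^1·0.0745^3 = +0.001009
d^2_{0,-1}(0.1491) = -0.180924 +0.001009 = -0.179915

d=-0.1799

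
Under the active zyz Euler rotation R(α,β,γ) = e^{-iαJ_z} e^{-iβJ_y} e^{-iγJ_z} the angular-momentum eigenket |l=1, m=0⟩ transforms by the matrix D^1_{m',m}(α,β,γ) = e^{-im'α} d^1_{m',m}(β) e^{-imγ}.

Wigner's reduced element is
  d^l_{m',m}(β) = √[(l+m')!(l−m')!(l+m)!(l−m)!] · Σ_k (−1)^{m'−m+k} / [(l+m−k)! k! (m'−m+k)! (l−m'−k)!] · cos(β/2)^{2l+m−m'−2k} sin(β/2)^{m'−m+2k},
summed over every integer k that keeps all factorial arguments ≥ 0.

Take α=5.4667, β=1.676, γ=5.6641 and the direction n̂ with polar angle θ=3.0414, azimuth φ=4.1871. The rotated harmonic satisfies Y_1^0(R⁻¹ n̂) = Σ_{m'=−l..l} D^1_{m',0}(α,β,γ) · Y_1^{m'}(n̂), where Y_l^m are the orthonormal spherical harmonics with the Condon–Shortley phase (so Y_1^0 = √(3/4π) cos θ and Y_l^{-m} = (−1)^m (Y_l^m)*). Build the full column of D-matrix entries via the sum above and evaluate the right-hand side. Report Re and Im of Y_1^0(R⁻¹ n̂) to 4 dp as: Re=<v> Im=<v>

Need the full column D^1_{m',0} for m'=−1..1 at α=5.4667, β=1.676, γ=5.6641.
cos(β/2)=0.668951, sin(β/2)=0.743307
d^1_{-1,0}: single k=1 term ⇒ +0.703197;  D = +0.481540-0.512450i
d^1_{0,0}: k∈[0..1] ⇒ +0.447495 -0.552505 = -0.105010;  D = -0.105010+0.000000i
d^1_{1,0}: single k=0 term ⇒ -0.703197;  D = -0.481540-0.512450i
Y_1^{m'}(θ=3.0414,φ=4.1871) and Σ D·Y over m':
  (+0.4815-0.5125i)·(-0.0173+0.0299i)  (-0.1050+0.0000i)·(-0.4862+0.0000i)  (-0.4815-0.5125i)·(+0.0173+0.0299i)
Y_1^0(R⁻¹ n̂) = +0.065004+0.000000i

Re=0.0650 Im=0.0000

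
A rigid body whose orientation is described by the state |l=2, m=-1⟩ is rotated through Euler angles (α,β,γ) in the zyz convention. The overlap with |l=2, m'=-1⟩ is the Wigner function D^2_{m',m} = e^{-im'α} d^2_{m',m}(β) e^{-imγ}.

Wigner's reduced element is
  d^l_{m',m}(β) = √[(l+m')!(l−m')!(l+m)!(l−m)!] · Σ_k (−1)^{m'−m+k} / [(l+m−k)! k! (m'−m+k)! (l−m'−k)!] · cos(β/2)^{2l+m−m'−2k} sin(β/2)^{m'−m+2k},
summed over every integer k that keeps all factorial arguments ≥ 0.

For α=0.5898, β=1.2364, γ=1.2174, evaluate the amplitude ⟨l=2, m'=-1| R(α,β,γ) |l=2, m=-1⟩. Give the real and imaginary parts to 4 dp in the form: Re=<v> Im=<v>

First d^2_{-1,-1}(β=1.2364), then the phase factors e^{-i(-1)α} and e^{-i(-1)γ}:
c=cos(1.2364/2)=0.814923, s=sin(1.2364/2)=0.579569; N=√[1·6·1·6]=6.000000
Admissible k: 0..1 (factorial args all ≥0)
  k=0: (−1)^0·6.0000/(6)·0.8149^4·0.5796^0 = +0.441028
  k=1: (−1)^1·6.0000/(2)·0.8149^2·0.5796^2 = -0.669214
d^2_{-1,-1}(1.2364) = +0.441028 -0.669214 = -0.228186
D = (+0.831052+0.556195i)·(-0.228186)·(+0.346086+0.938203i) = +0.053443-0.221839i

Re=0.0534 Im=-0.2218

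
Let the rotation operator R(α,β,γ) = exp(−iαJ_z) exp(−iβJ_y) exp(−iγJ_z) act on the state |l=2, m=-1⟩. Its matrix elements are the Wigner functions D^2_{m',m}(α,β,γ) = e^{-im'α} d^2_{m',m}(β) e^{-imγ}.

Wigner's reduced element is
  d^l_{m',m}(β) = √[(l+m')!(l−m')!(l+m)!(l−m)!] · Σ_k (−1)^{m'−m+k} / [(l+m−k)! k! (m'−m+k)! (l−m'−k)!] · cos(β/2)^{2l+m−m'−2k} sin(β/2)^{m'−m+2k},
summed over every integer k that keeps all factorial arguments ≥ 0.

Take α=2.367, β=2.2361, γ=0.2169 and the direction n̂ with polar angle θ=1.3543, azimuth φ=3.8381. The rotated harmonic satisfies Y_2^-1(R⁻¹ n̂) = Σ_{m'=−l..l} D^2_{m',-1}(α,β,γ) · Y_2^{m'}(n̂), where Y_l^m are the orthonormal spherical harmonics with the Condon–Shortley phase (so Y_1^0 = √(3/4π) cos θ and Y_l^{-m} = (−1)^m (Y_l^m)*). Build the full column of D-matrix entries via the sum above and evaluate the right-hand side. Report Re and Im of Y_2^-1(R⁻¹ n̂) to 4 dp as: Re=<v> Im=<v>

Need the full column D^2_{m',-1} for m'=−2..2 at α=2.367, β=2.2361, γ=0.2169.
cos(β/2)=0.437437, sin(β/2)=0.899249
d^2_{-2,-1}: single k=1 term ⇒ +0.150541;  D = +0.035566-0.146280i
d^2_{-1,-1}: k∈[0..1] ⇒ +0.036615 -0.464207 = -0.427592;  D = +0.362803-0.226295i
d^2_{0,-1}: k∈[0..1] ⇒ -0.184375 +0.779168 = +0.594793;  D = +0.580857+0.128001i
d^2_{1,-1}: k∈[0..1] ⇒ +0.464207 -0.653913 = -0.189706;  D = +0.103853+0.158754i
d^2_{2,-1}: single k=0 term ⇒ -0.636188;  D = +0.123452-0.624095i
Y_2^{m'}(θ=1.3543,φ=3.8381) and Σ D·Y over m':
  (+0.0356-0.1463i)·(+0.0652-0.3626i)  (+0.3628-0.2263i)·(-0.1243+0.1040i)  (+0.5809+0.1280i)·(-0.2717+0.0000i)  (+0.1039+0.1588i)·(+0.1243+0.1040i)  (+0.1235-0.6241i)·(+0.0652+0.3626i)
Y_2^-1(R⁻¹ n̂) = +0.000629+0.043286i

Re=0.0006 Im=0.0433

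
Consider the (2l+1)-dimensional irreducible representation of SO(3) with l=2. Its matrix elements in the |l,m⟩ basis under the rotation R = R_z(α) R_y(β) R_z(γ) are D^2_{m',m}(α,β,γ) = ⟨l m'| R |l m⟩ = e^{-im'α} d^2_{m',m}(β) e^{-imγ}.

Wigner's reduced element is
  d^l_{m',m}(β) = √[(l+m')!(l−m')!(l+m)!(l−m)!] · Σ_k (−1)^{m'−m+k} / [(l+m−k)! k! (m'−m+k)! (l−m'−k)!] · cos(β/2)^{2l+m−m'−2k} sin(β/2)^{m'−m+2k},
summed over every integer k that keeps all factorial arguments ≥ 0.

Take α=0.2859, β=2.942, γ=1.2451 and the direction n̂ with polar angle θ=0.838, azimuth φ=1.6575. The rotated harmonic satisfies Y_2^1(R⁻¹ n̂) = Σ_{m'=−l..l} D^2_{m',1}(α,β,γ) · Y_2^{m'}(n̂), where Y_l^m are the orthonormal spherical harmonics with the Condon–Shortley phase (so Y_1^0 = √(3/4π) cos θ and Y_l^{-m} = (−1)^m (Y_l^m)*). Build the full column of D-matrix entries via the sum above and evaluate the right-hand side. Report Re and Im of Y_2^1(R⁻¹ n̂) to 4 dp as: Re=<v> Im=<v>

Re=0.2912 Im=0.2398

Need the full column D^2_{m',1} for m'=−2..2 at α=0.2859, β=2.942, γ=1.2451.
cos(β/2)=0.099631, sin(β/2)=0.995024
d^2_{-2,1}: single k=3 term ⇒ +0.196302;  D = +0.153463-0.122408i
d^2_{-1,1}: k∈[2..3] ⇒ +0.029483 -0.980246 = -0.950763;  D = -0.545904+0.778420i
d^2_{0,1}: k∈[1..2] ⇒ +0.002410 -0.240420 = -0.238009;  D = -0.076156+0.225497i
d^2_{1,1}: k∈[0..1] ⇒ +0.000099 -0.029483 = -0.029385;  D = -0.001169+0.029361i
d^2_{2,1}: single k=0 term ⇒ -0.001968;  D = +0.000479+0.001909i
Y_2^{m'}(θ=0.838,φ=1.6575) and Σ D·Y over m':
  (+0.1535-0.1224i)·(-0.2102+0.0368i)  (-0.5459+0.7784i)·(-0.0333-0.3827i)  (-0.0762+0.2255i)·(+0.1080+0.0000i)  (-0.0012+0.0294i)·(+0.0333-0.3827i)  (+0.0005+0.0019i)·(-0.2102-0.0368i)
Y_2^1(R⁻¹ n̂) = +0.291245+0.239767i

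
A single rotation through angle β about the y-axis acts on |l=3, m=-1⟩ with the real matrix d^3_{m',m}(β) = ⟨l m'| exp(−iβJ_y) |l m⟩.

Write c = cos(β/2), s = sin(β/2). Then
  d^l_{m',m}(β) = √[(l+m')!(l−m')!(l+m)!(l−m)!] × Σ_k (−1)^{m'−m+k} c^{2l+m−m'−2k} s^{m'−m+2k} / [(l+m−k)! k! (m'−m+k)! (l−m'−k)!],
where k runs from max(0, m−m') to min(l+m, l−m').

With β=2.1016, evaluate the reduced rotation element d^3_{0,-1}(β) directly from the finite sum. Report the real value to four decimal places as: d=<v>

d=-0.1051

d^3_{0,-1}(β=2.1016) via Wigner's sum:
With c≡cos(β/2)=0.496877 and s≡sin(β/2)=0.867821, N=[6·6·2·24]^{1/2}=41.569219
Admissible k: 0..2 (factorial args all ≥0)
  k=0: (−1)^1·41.5692/(12)·0.4969^5·0.8678^1 = -0.091047
  k=1: (−1)^2·41.5692/(4)·0.4969^3·0.8678^3 = +0.833199
  k=2: (−1)^3·41.5692/(12)·0.4969^1·0.8678^5 = -0.847208
d^3_{0,-1}(2.1016) = -0.091047 +0.833199 -0.847208 = -0.105056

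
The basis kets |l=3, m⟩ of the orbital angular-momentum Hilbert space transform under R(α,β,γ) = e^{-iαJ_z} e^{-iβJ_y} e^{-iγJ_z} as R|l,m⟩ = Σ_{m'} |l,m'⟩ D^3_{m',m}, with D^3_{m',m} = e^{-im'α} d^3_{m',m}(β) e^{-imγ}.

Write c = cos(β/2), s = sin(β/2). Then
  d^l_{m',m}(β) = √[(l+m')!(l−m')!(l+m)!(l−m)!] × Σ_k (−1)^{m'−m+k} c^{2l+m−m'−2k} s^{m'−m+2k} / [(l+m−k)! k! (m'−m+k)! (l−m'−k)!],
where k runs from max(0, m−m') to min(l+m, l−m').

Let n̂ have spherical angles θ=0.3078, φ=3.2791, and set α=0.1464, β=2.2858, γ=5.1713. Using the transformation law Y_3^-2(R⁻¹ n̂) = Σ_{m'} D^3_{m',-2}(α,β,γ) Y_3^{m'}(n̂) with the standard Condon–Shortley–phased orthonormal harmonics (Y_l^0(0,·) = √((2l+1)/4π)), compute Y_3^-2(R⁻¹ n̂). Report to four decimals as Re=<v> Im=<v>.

Re=0.1419 Im=0.1895

Need the full column D^3_{m',-2} for m'=−3..3 at α=0.1464, β=2.2858, γ=5.1713.
cos(β/2)=0.414958, sin(β/2)=0.909841
d^3_{-3,-2}: single k=1 term ⇒ +0.027420;  D = -0.005817-0.026795i
d^3_{-2,-2}: k∈[0..1] ⇒ +0.005105 -0.122720 = -0.117615;  D = +0.041452+0.110068i
d^3_{-1,-2}: k∈[0..1] ⇒ -0.035398 +0.340359 = +0.304961;  D = -0.147962-0.266661i
d^3_{0,-2}: k∈[0..1] ⇒ +0.134433 -0.646293 = -0.511860;  D = +0.310981+0.406560i
d^3_{1,-2}: k∈[0..1] ⇒ -0.340359 +0.818146 = +0.477786;  D = -0.342535-0.333091i
d^3_{2,-2}: k∈[0..1] ⇒ +0.589982 -0.567273 = +0.022709;  D = -0.018416-0.013288i
d^3_{3,-2}: single k=0 term ⇒ -0.633733;  D = +0.562521+0.291870i
Y_3^{m'}(θ=0.3078,φ=3.2791) and Σ D·Y over m':
  (-0.0058-0.0268i)·(-0.0106+0.0047i)  (+0.0415+0.1101i)·(+0.0860-0.0243i)  (-0.1480-0.2667i)·(-0.3434+0.0475i)  (+0.3110+0.4066i)·(+0.5481+0.0000i)  (-0.3425-0.3331i)·(+0.3434+0.0475i)  (-0.0184-0.0133i)·(+0.0860+0.0243i)  (+0.5625+0.2919i)·(+0.0106+0.0047i)
Y_3^-2(R⁻¹ n̂) = +0.141901+0.189545i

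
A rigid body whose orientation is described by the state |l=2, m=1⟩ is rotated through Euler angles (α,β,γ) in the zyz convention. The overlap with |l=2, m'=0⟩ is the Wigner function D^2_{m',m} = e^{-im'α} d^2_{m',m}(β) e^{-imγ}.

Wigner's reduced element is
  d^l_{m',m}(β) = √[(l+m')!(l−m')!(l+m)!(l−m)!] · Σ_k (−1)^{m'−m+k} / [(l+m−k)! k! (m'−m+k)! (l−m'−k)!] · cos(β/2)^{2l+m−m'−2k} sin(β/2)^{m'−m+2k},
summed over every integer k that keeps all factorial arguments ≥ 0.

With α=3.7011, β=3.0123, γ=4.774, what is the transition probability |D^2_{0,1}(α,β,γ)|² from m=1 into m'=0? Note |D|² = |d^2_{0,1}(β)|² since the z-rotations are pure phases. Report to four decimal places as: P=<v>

P=0.0245

Split into d^2_{0,1}(β=3.0123) × two z-phases.
c=cos(3.0123/2)=0.064601, s=sin(3.0123/2)=0.997911; N=√[2·2·6·1]=4.898979
Admissible k: 1..2 (factorial args all ≥0)
  k=1: (−1)^0·4.8990/(2)·0.0646^3·0.9979^1 = +0.000659
  k=2: (−1)^1·4.8990/(2)·0.0646^1·0.9979^3 = -0.157251
d^2_{0,1}(3.0123) = +0.000659 -0.157251 = -0.156592
|D^2_{0,1}|² = |d^2_{0,1}(β)|² = (-0.156592)² = 0.024521 (the z-rotation phases have unit modulus)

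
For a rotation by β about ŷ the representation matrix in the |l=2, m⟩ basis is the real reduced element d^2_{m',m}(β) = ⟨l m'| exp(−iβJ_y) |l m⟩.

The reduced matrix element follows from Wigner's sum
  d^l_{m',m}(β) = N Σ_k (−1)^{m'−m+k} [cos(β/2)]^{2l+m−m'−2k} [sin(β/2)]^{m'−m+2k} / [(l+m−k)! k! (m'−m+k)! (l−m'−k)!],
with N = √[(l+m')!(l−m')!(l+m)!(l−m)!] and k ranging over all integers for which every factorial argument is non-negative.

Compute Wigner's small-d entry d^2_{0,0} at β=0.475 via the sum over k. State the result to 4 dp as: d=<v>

d=0.6863

d^2_{0,0}(β=0.475) via Wigner's sum:
Half-angle: c=0.971929, s=0.235274. N=√(2·2·2·2)=4.000000
The bounds max(0,m−m')=0 and min(l+m,l−m')=2 give 3 terms
  k=0: (−1)^0·4.0000/(4)·0.9719^4·0.2353^0 = +0.892357
  k=1: (−1)^1·4.0000/(1)·0.9719^2·0.2353^2 = -0.209158
  k=2: (−1)^2·4.0000/(4)·0.9719^0·0.2353^4 = +0.003064
d^2_{0,0}(0.475) = +0.892357 -0.209158 +0.003064 = +0.686262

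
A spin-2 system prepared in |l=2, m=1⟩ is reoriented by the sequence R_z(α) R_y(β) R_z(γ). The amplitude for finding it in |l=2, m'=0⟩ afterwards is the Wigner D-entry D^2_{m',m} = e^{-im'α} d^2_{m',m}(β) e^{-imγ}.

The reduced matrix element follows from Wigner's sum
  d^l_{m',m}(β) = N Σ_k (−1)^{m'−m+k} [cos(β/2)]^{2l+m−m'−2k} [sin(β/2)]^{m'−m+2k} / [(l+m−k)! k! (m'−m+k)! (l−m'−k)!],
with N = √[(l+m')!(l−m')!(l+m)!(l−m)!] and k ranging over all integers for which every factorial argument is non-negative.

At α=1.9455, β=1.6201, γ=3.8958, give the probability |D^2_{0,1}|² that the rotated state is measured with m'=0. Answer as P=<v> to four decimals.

Split into d^2_{0,1}(β=1.6201) × two z-phases.
c=cos(1.6201/2)=0.689462, s=sin(1.6201/2)=0.724322; N=√[2·2·6·1]=4.898979
k∈{1,2} keeps every argument non-negative
  k=1: (−1)^0·4.8990/(2)·0.6895^3·0.7243^1 = +0.581485
  k=2: (−1)^1·4.8990/(2)·0.6895^1·0.7243^3 = -0.641772
d^2_{0,1}(1.6201) = +0.581485 -0.641772 = -0.060287
|D^2_{0,1}|² = |d^2_{0,1}(β)|² = (-0.060287)² = 0.003634 (the z-rotation phases have unit modulus)

P=0.0036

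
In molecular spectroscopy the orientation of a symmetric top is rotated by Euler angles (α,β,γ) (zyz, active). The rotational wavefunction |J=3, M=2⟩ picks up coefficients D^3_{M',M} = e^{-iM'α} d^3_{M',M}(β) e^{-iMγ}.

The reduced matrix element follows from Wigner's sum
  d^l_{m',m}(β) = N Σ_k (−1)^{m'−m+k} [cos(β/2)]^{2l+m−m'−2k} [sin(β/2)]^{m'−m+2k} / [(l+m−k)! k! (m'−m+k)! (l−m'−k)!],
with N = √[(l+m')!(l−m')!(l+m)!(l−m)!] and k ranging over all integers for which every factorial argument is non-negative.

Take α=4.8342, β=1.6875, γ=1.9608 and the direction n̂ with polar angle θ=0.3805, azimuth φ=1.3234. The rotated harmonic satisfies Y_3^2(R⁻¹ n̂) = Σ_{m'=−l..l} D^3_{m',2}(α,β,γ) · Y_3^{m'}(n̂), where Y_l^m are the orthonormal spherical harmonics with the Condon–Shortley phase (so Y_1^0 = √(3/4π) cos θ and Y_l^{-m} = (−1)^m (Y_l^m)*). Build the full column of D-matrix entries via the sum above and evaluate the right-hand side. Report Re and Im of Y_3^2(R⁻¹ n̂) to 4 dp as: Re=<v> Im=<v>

Need the full column D^3_{m',2} for m'=−3..3 at α=4.8342, β=1.6875, γ=1.9608.
cos(β/2)=0.664666, sin(β/2)=0.747141
d^3_{-3,2}: single k=5 term ⇒ +0.379046;  D = -0.152680-0.346936i
d^3_{-2,2}: k∈[4..5] ⇒ +0.688314 -0.173946 = +0.514368;  D = +0.442131-0.262858i
d^3_{-1,2}: k∈[3..4] ⇒ +0.774546 -0.489346 = +0.285201;  D = +0.174455+0.225621i
d^3_{0,2}: k∈[2..3] ⇒ +0.596731 -0.754010 = -0.157279;  D = +0.111811-0.110612i
d^3_{1,2}: k∈[1..2] ⇒ +0.306492 -0.774546 = -0.468054;  D = +0.367168+0.290280i
d^3_{2,2}: k∈[0..1] ⇒ +0.086222 -0.544739 = -0.458516;  D = -0.238552+0.391574i
d^3_{3,2}: single k=0 term ⇒ -0.237408;  D = -0.216253-0.097965i
Y_3^{m'}(θ=0.3805,φ=1.3234) and Σ D·Y over m':
  (-0.1527-0.3469i)·(-0.0144+0.0158i)  (+0.4421-0.2629i)·(-0.1152-0.0621i)  (+0.1745+0.2256i)·(+0.0973-0.3852i)  (+0.1118-0.1106i)·(+0.4540+0.0000i)  (+0.3672+0.2903i)·(-0.0973-0.3852i)  (-0.2386+0.3916i)·(-0.1152+0.0621i)  (-0.2163-0.0980i)·(+0.0144+0.0158i)
Y_3^2(R⁻¹ n̂) = +0.172723-0.324502i

Re=0.1727 Im=-0.3245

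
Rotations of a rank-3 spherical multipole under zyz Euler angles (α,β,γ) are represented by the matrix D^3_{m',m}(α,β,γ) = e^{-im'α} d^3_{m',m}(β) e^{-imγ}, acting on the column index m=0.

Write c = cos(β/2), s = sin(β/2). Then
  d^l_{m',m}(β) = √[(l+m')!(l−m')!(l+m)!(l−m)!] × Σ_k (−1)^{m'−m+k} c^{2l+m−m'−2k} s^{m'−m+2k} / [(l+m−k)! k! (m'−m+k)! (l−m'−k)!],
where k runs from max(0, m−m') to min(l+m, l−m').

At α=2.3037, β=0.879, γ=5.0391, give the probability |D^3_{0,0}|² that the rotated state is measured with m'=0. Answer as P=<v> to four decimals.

P=0.0948

First d^3_{0,0}(β=0.879), then the phase factors e^{-i(0)α} and e^{-i(0)γ}:
Half-angle: c=0.904965, s=0.425487. N=√(6·6·6·6)=36.000000
The bounds max(0,m−m')=0 and min(l+m,l−m')=3 give 4 terms
  k=0: (−1)^0·36.0000/(36)·0.9050^6·0.4255^0 = +0.549274
  k=1: (−1)^1·36.0000/(4)·0.9050^4·0.4255^2 = -1.092802
  k=2: (−1)^2·36.0000/(4)·0.9050^2·0.4255^4 = +0.241574
  k=3: (−1)^3·36.0000/(36)·0.9050^0·0.4255^6 = -0.005934
d^3_{0,0}(0.879) = +0.549274 -1.092802 +0.241574 -0.005934 = -0.307887
|D^3_{0,0}|² = |d^3_{0,0}(β)|² = (-0.307887)² = 0.094794 (the z-rotation phases have unit modulus)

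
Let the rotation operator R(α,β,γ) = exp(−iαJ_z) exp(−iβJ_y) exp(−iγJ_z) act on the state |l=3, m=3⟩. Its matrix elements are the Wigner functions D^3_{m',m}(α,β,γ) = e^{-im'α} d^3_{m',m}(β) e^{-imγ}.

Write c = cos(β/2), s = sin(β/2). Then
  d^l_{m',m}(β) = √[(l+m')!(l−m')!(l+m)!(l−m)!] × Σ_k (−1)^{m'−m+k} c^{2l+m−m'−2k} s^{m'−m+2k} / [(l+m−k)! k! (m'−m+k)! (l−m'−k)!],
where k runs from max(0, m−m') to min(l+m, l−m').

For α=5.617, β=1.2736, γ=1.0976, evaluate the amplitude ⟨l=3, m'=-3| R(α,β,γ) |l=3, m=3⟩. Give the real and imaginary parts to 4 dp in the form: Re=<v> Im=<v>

Re=0.0242 Im=0.0370

First d^3_{-3,3}(β=1.2736), then the phase factors e^{-i(-3)α} and e^{-i(3)γ}:
c=cos(1.2736/2)=0.804003, s=sin(1.2736/2)=0.594626; N=√[1·720·720·1]=720.000000
The bounds max(0,m−m')=6 and min(l+m,l−m')=6 give 1 term
  k=6: (−1)^0·720.0000/(720)·0.8040^0·0.5946^6 = +0.044204
d^3_{-3,3}(1.2736) = +0.044204
Attach z-rotation phases: D = e^{-i(-3)(5.617)}·(+0.044204)·e^{-i(3)(1.0976)} = +0.024187+0.037000i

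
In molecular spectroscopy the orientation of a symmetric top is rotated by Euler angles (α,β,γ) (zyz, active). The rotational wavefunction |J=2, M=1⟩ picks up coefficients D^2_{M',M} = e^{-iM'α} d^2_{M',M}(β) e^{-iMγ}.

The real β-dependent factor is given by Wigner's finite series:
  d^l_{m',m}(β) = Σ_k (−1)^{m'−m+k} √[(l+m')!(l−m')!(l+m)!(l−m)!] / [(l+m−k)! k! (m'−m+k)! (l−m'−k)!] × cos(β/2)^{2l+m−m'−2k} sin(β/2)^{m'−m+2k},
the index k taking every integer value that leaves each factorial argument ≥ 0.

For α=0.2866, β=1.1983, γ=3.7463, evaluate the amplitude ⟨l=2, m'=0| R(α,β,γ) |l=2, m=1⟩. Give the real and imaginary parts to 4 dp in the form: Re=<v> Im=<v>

First d^2_{0,1}(β=1.1983), then the phase factors e^{-i(0)α} and e^{-i(1)γ}:
Half-angle: c=0.825815, s=0.563941. N=√(2·2·6·1)=4.898979
k: max(0,(1)−(0))=1 … min(2+(1),2−(0))=2
  k=1: (−1)^0·4.8990/(2)·0.8258^3·0.5639^1 = +0.777961
  k=2: (−1)^1·4.8990/(2)·0.8258^1·0.5639^3 = -0.362793
d^2_{0,1}(1.1983) = +0.777961 -0.362793 = +0.415168
D = (+1.000000+0.000000i)·(+0.415168)·(-0.822669+0.568521i) = -0.341546+0.236032i

Re=-0.3415 Im=0.2360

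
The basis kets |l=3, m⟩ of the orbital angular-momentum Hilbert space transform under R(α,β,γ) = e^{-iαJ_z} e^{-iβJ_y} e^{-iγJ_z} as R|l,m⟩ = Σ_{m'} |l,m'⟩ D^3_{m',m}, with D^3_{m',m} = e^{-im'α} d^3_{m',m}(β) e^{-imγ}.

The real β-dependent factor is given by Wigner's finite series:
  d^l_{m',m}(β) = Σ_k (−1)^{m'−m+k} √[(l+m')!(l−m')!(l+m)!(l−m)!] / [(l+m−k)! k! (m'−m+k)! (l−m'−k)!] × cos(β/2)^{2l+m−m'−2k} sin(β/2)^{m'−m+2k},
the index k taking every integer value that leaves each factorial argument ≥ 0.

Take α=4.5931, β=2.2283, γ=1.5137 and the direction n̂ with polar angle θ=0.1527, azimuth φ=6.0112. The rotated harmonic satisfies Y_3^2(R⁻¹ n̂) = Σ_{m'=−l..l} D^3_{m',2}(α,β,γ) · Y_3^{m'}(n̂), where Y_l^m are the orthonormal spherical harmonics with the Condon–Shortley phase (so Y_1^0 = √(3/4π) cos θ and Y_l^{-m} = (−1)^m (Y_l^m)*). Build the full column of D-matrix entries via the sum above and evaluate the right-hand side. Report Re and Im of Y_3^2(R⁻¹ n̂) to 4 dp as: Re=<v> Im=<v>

Need the full column D^3_{m',2} for m'=−3..3 at α=4.5931, β=2.2283, γ=1.5137.
cos(β/2)=0.440941, sin(β/2)=0.897536
d^3_{-3,2}: single k=5 term ⇒ +0.629094;  D = -0.151782-0.610510i
d^3_{-2,2}: k∈[4..5] ⇒ +0.630868 -0.522772 = +0.108096;  D = +0.107261-0.013411i
d^3_{-1,2}: k∈[3..4] ⇒ +0.392036 -0.812157 = -0.420121;  D = -0.002141-0.420116i
d^3_{0,2}: k∈[2..3] ⇒ +0.166796 -0.691081 = -0.524285;  D = +0.520870+0.059739i
d^3_{1,2}: k∈[1..2] ⇒ +0.047310 -0.392036 = -0.344726;  D = -0.079758+0.335373i
d^3_{2,2}: k∈[0..1] ⇒ +0.007350 -0.152263 = -0.144913;  D = -0.135989-0.050067i
d^3_{3,2}: single k=0 term ⇒ -0.036646;  D = +0.016664-0.032638i
Y_3^{m'}(θ=0.1527,φ=6.0112) and Σ D·Y over m':
  (-0.1518-0.6105i)·(+0.0010+0.0011i)  (+0.1073-0.0134i)·(+0.0200+0.0121i)  (-0.0021-0.4201i)·(+0.1839+0.0513i)  (+0.5209+0.0597i)·(+0.6950+0.0000i)  (-0.0798+0.3354i)·(-0.1839+0.0513i)  (-0.1360-0.0501i)·(+0.0200-0.0121i)  (+0.0167-0.0326i)·(-0.0010+0.0011i)
Y_3^2(R⁻¹ n̂) = +0.380128-0.100689i

Re=0.3801 Im=-0.1007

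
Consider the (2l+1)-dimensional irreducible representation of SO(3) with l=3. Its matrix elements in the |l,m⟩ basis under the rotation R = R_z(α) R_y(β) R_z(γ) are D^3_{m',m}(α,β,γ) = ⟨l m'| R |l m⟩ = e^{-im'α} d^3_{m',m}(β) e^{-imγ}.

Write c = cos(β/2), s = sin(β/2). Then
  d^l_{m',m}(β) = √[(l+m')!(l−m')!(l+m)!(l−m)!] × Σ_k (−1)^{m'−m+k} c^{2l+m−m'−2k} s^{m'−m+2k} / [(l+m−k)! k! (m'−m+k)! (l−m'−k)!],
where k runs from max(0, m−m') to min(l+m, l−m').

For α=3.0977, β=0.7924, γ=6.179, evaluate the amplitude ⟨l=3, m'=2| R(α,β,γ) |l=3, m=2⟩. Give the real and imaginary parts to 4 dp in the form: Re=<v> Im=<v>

D^3_{2,2}(3.0977,0.7924,6.179) = e^{-i·2·3.0977}·d^3_{2,2}(0.7924)·e^{-i·2·6.179}. Compute d first:
Half-angle: c=0.922534, s=0.385916. N=√(120·1·120·1)=120.000000
The bounds max(0,m−m')=0 and min(l+m,l−m')=1 give 2 terms
  k=0: (−1)^0·120.0000/(120)·0.9225^6·0.3859^0 = +0.616445
  k=1: (−1)^1·120.0000/(24)·0.9225^4·0.3859^2 = -0.539367
d^3_{2,2}(0.7924) = +0.616445 -0.539367 = +0.077079
Phases: e^{-i·(2)·3.0977}=+0.996149+0.087673i, e^{-i·(2)·6.179}=+0.978369+0.206866i ⇒ D=+0.073723+0.022495i

Re=0.0737 Im=0.0225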